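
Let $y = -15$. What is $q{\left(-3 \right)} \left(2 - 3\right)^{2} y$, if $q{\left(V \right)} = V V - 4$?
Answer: $-75$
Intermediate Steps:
$q{\left(V \right)} = -4 + V^{2}$ ($q{\left(V \right)} = V^{2} - 4 = -4 + V^{2}$)
$q{\left(-3 \right)} \left(2 - 3\right)^{2} y = \left(-4 + \left(-3\right)^{2}\right) \left(2 - 3\right)^{2} \left(-15\right) = \left(-4 + 9\right) \left(-1\right)^{2} \left(-15\right) = 5 \cdot 1 \left(-15\right) = 5 \left(-15\right) = -75$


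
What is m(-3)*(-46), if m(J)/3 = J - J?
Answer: 0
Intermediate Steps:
m(J) = 0 (m(J) = 3*(J - J) = 3*0 = 0)
m(-3)*(-46) = 0*(-46) = 0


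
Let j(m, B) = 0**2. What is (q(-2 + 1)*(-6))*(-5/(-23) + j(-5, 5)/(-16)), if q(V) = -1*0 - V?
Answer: -30/23 ≈ -1.3043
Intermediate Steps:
j(m, B) = 0
q(V) = -V (q(V) = 0 - V = -V)
(q(-2 + 1)*(-6))*(-5/(-23) + j(-5, 5)/(-16)) = (-(-2 + 1)*(-6))*(-5/(-23) + 0/(-16)) = (-1*(-1)*(-6))*(-5*(-1/23) + 0*(-1/16)) = (1*(-6))*(5/23 + 0) = -6*5/23 = -30/23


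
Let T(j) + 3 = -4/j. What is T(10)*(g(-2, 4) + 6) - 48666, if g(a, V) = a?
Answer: -243398/5 ≈ -48680.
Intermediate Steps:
T(j) = -3 - 4/j
T(10)*(g(-2, 4) + 6) - 48666 = (-3 - 4/10)*(-2 + 6) - 48666 = (-3 - 4*⅒)*4 - 48666 = (-3 - ⅖)*4 - 48666 = -17/5*4 - 48666 = -68/5 - 48666 = -243398/5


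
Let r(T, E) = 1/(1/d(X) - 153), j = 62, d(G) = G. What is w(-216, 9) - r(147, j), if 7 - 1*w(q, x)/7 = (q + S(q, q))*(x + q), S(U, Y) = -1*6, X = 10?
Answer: -491770731/1529 ≈ -3.2163e+5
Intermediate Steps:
S(U, Y) = -6
w(q, x) = 49 - 7*(-6 + q)*(q + x) (w(q, x) = 49 - 7*(q - 6)*(x + q) = 49 - 7*(-6 + q)*(q + x))
r(T, E) = -10/1529 (r(T, E) = 1/(1/10 - 153) = 1/(⅒ - 153) = 1/(-1529/10) = -10/1529)
w(-216, 9) - r(147, j) = (49 - 7*(-216)² + 42*(-216) + 42*9 - 7*(-216)*9) - 1*(-10/1529) = (49 - 7*46656 - 9072 + 378 + 13608) + 10/1529 = (49 - 326592 - 9072 + 378 + 13608) + 10/1529 = -321629 + 10/1529 = -491770731/1529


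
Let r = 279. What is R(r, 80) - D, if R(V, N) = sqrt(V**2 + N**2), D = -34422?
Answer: 34422 + sqrt(84241) ≈ 34712.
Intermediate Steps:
R(V, N) = sqrt(N**2 + V**2)
R(r, 80) - D = sqrt(80**2 + 279**2) - 1*(-34422) = sqrt(6400 + 77841) + 34422 = sqrt(84241) + 34422 = 34422 + sqrt(84241)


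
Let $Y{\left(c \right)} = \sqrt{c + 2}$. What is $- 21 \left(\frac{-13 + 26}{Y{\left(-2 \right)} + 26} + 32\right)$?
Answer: $- \frac{1365}{2} \approx -682.5$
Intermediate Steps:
$Y{\left(c \right)} = \sqrt{2 + c}$
$- 21 \left(\frac{-13 + 26}{Y{\left(-2 \right)} + 26} + 32\right) = - 21 \left(\frac{-13 + 26}{\sqrt{2 - 2} + 26} + 32\right) = - 21 \left(\frac{13}{\sqrt{0} + 26} + 32\right) = - 21 \left(\frac{13}{0 + 26} + 32\right) = - 21 \left(\frac{13}{26} + 32\right) = - 21 \left(13 \cdot \frac{1}{26} + 32\right) = - 21 \left(\frac{1}{2} + 32\right) = \left(-21\right) \frac{65}{2} = - \frac{1365}{2}$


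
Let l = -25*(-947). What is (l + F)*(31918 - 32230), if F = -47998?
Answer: 7588776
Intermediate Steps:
l = 23675
(l + F)*(31918 - 32230) = (23675 - 47998)*(31918 - 32230) = -24323*(-312) = 7588776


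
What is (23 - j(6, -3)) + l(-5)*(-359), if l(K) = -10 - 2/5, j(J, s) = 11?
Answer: 18728/5 ≈ 3745.6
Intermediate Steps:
l(K) = -52/5 (l(K) = -10 - 2/5 = -52/5)
(23 - j(6, -3)) + l(-5)*(-359) = (23 - 1*11) - 52/5*(-359) = (23 - 11) + 18668/5 = 12 + 18668/5 = 18728/5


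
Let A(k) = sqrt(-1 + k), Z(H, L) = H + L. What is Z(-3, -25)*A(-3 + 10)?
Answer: -28*sqrt(6) ≈ -68.586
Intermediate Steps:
Z(-3, -25)*A(-3 + 10) = (-3 - 25)*sqrt(-1 + (-3 + 10)) = -28*sqrt(-1 + 7) = -28*sqrt(6)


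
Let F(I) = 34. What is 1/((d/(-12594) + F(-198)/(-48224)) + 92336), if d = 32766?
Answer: 50611088/4673093710253 ≈ 1.0830e-5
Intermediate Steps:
1/((d/(-12594) + F(-198)/(-48224)) + 92336) = 1/((32766/(-12594) + 34/(-48224)) + 92336) = 1/((32766*(-1/12594) + 34*(-1/48224)) + 92336) = 1/((-5461/2099 - 17/24112) + 92336) = 1/(-131711315/50611088 + 92336) = 1/(4673093710253/50611088) = 50611088/4673093710253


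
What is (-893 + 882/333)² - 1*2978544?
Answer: -2992385487/1369 ≈ -2.1858e+6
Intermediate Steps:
(-893 + 882/333)² - 1*2978544 = (-893 + 882*(1/333))² - 2978544 = (-893 + 98/37)² - 2978544 = (-32943/37)² - 2978544 = 1085241249/1369 - 2978544 = -2992385487/1369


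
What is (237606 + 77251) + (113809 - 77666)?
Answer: 351000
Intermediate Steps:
(237606 + 77251) + (113809 - 77666) = 314857 + 36143 = 351000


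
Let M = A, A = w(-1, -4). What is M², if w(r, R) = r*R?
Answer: 16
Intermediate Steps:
w(r, R) = R*r
A = 4 (A = -4*(-1) = 4)
M = 4
M² = 4² = 16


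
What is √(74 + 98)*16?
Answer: 32*√43 ≈ 209.84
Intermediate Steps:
√(74 + 98)*16 = √172*16 = (2*√43)*16 = 32*√43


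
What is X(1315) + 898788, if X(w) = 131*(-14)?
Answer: 896954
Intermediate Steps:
X(w) = -1834
X(1315) + 898788 = -1834 + 898788 = 896954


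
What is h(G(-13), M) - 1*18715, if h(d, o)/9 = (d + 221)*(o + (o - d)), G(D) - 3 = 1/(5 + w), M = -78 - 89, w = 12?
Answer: -201838765/289 ≈ -6.9840e+5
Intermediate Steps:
M = -167
G(D) = 52/17 (G(D) = 3 + 1/(5 + 12) = 3 + 1/17 = 52/17)
h(d, o) = 9*(221 + d)*(-d + 2*o) (h(d, o) = 9*((d + 221)*(o + (o - d))) = 9*((221 + d)*(-d + 2*o)) = 9*(221 + d)*(-d + 2*o))
h(G(-13), M) - 1*18715 = (-1989*52/17 - 9*(52/17)² + 3978*(-167) + 18*(52/17)*(-167)) - 1*18715 = (-6084 - 9*2704/289 - 664326 - 156312/17) - 18715 = (-6084 - 24336/289 - 664326 - 156312/17) - 18715 = -196430130/289 - 18715 = -201838765/289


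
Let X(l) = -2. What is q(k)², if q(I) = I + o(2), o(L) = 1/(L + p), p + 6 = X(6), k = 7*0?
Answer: 1/36 ≈ 0.027778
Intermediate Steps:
k = 0
p = -8 (p = -6 - 2 = -8)
o(L) = 1/(-8 + L) (o(L) = 1/(L - 8) = 1/(-8 + L))
q(I) = -⅙ + I (q(I) = I + 1/(-8 + 2) = I + 1/(-6) = I - ⅙ = -⅙ + I)
q(k)² = (-⅙ + 0)² = (-⅙)² = 1/36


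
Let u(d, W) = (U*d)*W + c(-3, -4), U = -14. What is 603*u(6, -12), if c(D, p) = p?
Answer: 605412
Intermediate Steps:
u(d, W) = -4 - 14*W*d (u(d, W) = (-14*d)*W - 4 = -14*W*d - 4 = -4 - 14*W*d)
603*u(6, -12) = 603*(-4 - 14*(-12)*6) = 603*(-4 + 1008) = 603*1004 = 605412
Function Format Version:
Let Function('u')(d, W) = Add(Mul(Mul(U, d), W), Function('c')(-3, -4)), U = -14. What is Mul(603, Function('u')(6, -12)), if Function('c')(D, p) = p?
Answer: 605412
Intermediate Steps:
Function('u')(d, W) = Add(-4, Mul(-14, W, d)) (Function('u')(d, W) = Add(Mul(Mul(-14, d), W), -4) = Add(Mul(-14, W, d), -4) = Add(-4, Mul(-14, W, d)))
Mul(603, Function('u')(6, -12)) = Mul(603, Add(-4, Mul(-14, -12, 6))) = Mul(603, Add(-4, 1008)) = Mul(603, 1004) = 605412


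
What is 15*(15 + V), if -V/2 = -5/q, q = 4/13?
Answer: 1425/2 ≈ 712.50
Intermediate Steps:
q = 4/13 (q = 4*(1/13) = 4/13 ≈ 0.30769)
V = 65/2 (V = -(-10)/4/13 = -(-10)*13/4 = -2*(-65/4) = 65/2 ≈ 32.500)
15*(15 + V) = 15*(15 + 65/2) = 15*(95/2) = 1425/2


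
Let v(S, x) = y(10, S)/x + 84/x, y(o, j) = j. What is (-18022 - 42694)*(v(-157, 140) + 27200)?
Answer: -57800523933/35 ≈ -1.6514e+9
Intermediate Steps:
v(S, x) = 84/x + S/x (v(S, x) = S/x + 84/x = 84/x + S/x)
(-18022 - 42694)*(v(-157, 140) + 27200) = (-18022 - 42694)*((84 - 157)/140 + 27200) = -60716*((1/140)*(-73) + 27200) = -60716*(-73/140 + 27200) = -60716*3807927/140 = -57800523933/35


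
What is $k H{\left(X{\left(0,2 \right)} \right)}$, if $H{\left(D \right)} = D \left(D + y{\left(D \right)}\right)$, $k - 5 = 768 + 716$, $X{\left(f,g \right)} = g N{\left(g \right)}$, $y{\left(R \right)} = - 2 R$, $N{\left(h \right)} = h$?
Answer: $-23824$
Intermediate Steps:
$X{\left(f,g \right)} = g^{2}$ ($X{\left(f,g \right)} = g g = g^{2}$)
$k = 1489$ ($k = 5 + \left(768 + 716\right) = 5 + 1484 = 1489$)
$H{\left(D \right)} = - D^{2}$ ($H{\left(D \right)} = D \left(D - 2 D\right) = D \left(- D\right) = - D^{2}$)
$k H{\left(X{\left(0,2 \right)} \right)} = 1489 \left(- \left(2^{2}\right)^{2}\right) = 1489 \left(- 4^{2}\right) = 1489 \left(\left(-1\right) 16\right) = 1489 \left(-16\right) = -23824$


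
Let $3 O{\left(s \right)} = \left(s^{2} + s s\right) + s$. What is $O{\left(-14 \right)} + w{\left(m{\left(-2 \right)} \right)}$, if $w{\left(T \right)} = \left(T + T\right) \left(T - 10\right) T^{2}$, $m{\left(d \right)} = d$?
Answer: $318$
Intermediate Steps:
$O{\left(s \right)} = \frac{s}{3} + \frac{2 s^{2}}{3}$ ($O{\left(s \right)} = \frac{\left(s^{2} + s s\right) + s}{3} = \frac{\left(s^{2} + s^{2}\right) + s}{3} = \frac{2 s^{2} + s}{3} = \frac{s + 2 s^{2}}{3} = \frac{s}{3} + \frac{2 s^{2}}{3}$)
$w{\left(T \right)} = 2 T^{3} \left(-10 + T\right)$ ($w{\left(T \right)} = 2 T \left(-10 + T\right) T^{2} = 2 T^{3} \left(-10 + T\right)$)
$O{\left(-14 \right)} + w{\left(m{\left(-2 \right)} \right)} = \frac{1}{3} \left(-14\right) \left(1 + 2 \left(-14\right)\right) + 2 \left(-2\right)^{3} \left(-10 - 2\right) = \frac{1}{3} \left(-14\right) \left(1 - 28\right) + 2 \left(-8\right) \left(-12\right) = \frac{1}{3} \left(-14\right) \left(-27\right) + 192 = 126 + 192 = 318$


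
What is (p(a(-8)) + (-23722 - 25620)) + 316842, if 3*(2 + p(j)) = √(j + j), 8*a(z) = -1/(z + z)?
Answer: 6419953/24 ≈ 2.6750e+5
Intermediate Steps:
a(z) = -1/(16*z) (a(z) = (-1/(z + z))/8 = (-1/(2*z))/8 = -1/(16*z))
p(j) = -2 + √2*√j/3 (p(j) = -2 + √(j + j)/3 = -2 + √(2*j)/3 = -2 + (√2*√j)/3 = -2 + √2*√j/3)
(p(a(-8)) + (-23722 - 25620)) + 316842 = ((-2 + √2*√(-1/16/(-8))/3) + (-23722 - 25620)) + 316842 = ((-2 + √2*√(-1/16*(-⅛))/3) - 49342) + 316842 = ((-2 + √2*√(1/128)/3) - 49342) + 316842 = ((-2 + √2*(√2/16)/3) - 49342) + 316842 = ((-2 + 1/24) - 49342) + 316842 = (-47/24 - 49342) + 316842 = -1184255/24 + 316842 = 6419953/24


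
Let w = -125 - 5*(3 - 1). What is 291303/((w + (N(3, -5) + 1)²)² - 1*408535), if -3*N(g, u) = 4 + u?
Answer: -23595543/31653734 ≈ -0.74543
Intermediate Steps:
N(g, u) = -4/3 - u/3 (N(g, u) = -(4 + u)/3 = -4/3 - u/3)
w = -135 (w = -125 - 5*2 = -125 - 10 = -135)
291303/((w + (N(3, -5) + 1)²)² - 1*408535) = 291303/((-135 + ((-4/3 - ⅓*(-5)) + 1)²)² - 1*408535) = 291303/((-135 + ((-4/3 + 5/3) + 1)²)² - 408535) = 291303/((-135 + (⅓ + 1)²)² - 408535) = 291303/((-135 + (4/3)²)² - 408535) = 291303/((-135 + 16/9)² - 408535) = 291303/((-1199/9)² - 408535) = 291303/(1437601/81 - 408535) = 291303/(-31653734/81) = 291303*(-81/31653734) = -23595543/31653734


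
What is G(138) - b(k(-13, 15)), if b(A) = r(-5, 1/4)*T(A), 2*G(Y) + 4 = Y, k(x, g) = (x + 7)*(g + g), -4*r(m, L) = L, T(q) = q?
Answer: 223/4 ≈ 55.750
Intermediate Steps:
r(m, L) = -L/4
k(x, g) = 2*g*(7 + x) (k(x, g) = (7 + x)*(2*g) = 2*g*(7 + x))
G(Y) = -2 + Y/2
b(A) = -A/16 (b(A) = (-¼/4)*A = (-¼*¼)*A = -A/16)
G(138) - b(k(-13, 15)) = (-2 + (½)*138) - (-1)*2*15*(7 - 13)/16 = (-2 + 69) - (-1)*2*15*(-6)/16 = 67 - (-1)*(-180)/16 = 67 - 1*45/4 = 67 - 45/4 = 223/4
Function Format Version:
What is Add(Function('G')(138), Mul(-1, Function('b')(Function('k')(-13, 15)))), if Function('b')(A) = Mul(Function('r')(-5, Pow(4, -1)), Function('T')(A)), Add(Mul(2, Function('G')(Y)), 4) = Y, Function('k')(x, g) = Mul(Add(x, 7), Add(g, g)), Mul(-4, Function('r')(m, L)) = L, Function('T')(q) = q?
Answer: Rational(223, 4) ≈ 55.750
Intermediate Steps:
Function('r')(m, L) = Mul(Rational(-1, 4), L)
Function('k')(x, g) = Mul(2, g, Add(7, x)) (Function('k')(x, g) = Mul(Add(7, x), Mul(2, g)) = Mul(2, g, Add(7, x)))
Function('G')(Y) = Add(-2, Mul(Rational(1, 2), Y))
Function('b')(A) = Mul(Rational(-1, 16), A) (Function('b')(A) = Mul(Mul(Rational(-1, 4), Pow(4, -1)), A) = Mul(Mul(Rational(-1, 4), Rational(1, 4)), A) = Mul(Rational(-1, 16), A))
Add(Function('G')(138), Mul(-1, Function('b')(Function('k')(-13, 15)))) = Add(Add(-2, Mul(Rational(1, 2), 138)), Mul(-1, Mul(Rational(-1, 16), Mul(2, 15, Add(7, -13))))) = Add(Add(-2, 69), Mul(-1, Mul(Rational(-1, 16), Mul(2, 15, -6)))) = Add(67, Mul(-1, Mul(Rational(-1, 16), -180))) = Add(67, Mul(-1, Rational(45, 4))) = Add(67, Rational(-45, 4)) = Rational(223, 4)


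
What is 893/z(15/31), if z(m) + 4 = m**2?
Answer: -18259/77 ≈ -237.13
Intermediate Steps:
z(m) = -4 + m**2
893/z(15/31) = 893/(-4 + (15/31)**2) = 893/(-4 + 225/961) = 893/(-3619/961) = 893*(-961/3619) = -18259/77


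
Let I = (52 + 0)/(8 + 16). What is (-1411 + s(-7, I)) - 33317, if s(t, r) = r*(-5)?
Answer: -208433/6 ≈ -34739.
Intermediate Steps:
I = 13/6 (I = 52/24 = 52*(1/24) = 13/6 ≈ 2.1667)
s(t, r) = -5*r
(-1411 + s(-7, I)) - 33317 = (-1411 - 5*13/6) - 33317 = (-1411 - 65/6) - 33317 = -8531/6 - 33317 = -208433/6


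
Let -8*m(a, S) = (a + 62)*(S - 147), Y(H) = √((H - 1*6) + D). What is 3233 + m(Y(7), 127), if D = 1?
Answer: 3388 + 5*√2/2 ≈ 3391.5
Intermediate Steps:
Y(H) = √(-5 + H) (Y(H) = √((H - 1*6) + 1) = √((H - 6) + 1) = √((-6 + H) + 1) = √(-5 + H))
m(a, S) = -(-147 + S)*(62 + a)/8 (m(a, S) = -(a + 62)*(S - 147)/8 = -(62 + a)*(-147 + S)/8 = -(-147 + S)*(62 + a)/8)
3233 + m(Y(7), 127) = 3233 + (4557/4 - 31/4*127 + 147*√(-5 + 7)/8 - ⅛*127*√(-5 + 7)) = 3233 + (4557/4 - 3937/4 + 147*√2/8 - ⅛*127*√2) = 3233 + (4557/4 - 3937/4 + 147*√2/8 - 127*√2/8) = 3233 + (155 + 5*√2/2) = 3388 + 5*√2/2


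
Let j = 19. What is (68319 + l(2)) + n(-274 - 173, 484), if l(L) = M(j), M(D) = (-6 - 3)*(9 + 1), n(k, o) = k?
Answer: 67782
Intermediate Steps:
M(D) = -90 (M(D) = -9*10 = -90)
l(L) = -90
(68319 + l(2)) + n(-274 - 173, 484) = (68319 - 90) + (-274 - 173) = 68229 - 447 = 67782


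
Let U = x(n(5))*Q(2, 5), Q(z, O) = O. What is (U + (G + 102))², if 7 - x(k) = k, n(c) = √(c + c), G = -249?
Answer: 12794 + 1120*√10 ≈ 16336.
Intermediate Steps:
n(c) = √2*√c (n(c) = √(2*c) = √2*√c)
x(k) = 7 - k
U = 35 - 5*√10 (U = (7 - √2*√5)*5 = (7 - √10)*5 = 35 - 5*√10 ≈ 19.189)
(U + (G + 102))² = ((35 - 5*√10) + (-249 + 102))² = ((35 - 5*√10) - 147)² = (-112 - 5*√10)²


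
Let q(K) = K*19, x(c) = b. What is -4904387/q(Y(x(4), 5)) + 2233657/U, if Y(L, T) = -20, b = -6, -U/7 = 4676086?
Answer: 80266249467657/6219194380 ≈ 12906.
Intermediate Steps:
U = -32732602 (U = -7*4676086 = -32732602)
x(c) = -6
q(K) = 19*K
-4904387/q(Y(x(4), 5)) + 2233657/U = -4904387/(19*(-20)) + 2233657/(-32732602) = -4904387/(-380) + 2233657*(-1/32732602) = -4904387*(-1/380) - 2233657/32732602 = 4904387/380 - 2233657/32732602 = 80266249467657/6219194380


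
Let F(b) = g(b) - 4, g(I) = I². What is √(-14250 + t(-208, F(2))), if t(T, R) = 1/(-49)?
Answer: I*√698251/7 ≈ 119.37*I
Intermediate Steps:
F(b) = -4 + b² (F(b) = b² - 4 = -4 + b²)
t(T, R) = -1/49
√(-14250 + t(-208, F(2))) = √(-14250 - 1/49) = √(-698251/49) = I*√698251/7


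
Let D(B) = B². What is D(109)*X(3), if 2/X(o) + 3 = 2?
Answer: -23762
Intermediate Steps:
X(o) = -2 (X(o) = 2/(-3 + 2) = 2/(-1) = 2*(-1) = -2)
D(109)*X(3) = 109²*(-2) = 11881*(-2) = -23762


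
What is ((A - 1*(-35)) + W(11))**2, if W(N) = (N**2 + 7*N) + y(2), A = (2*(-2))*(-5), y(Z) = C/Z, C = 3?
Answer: 259081/4 ≈ 64770.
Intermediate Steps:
y(Z) = 3/Z
A = 20 (A = -4*(-5) = 20)
W(N) = 3/2 + N**2 + 7*N (W(N) = (N**2 + 7*N) + 3/2 = 3/2 + N**2 + 7*N)
((A - 1*(-35)) + W(11))**2 = ((20 - 1*(-35)) + (3/2 + 11**2 + 7*11))**2 = ((20 + 35) + (3/2 + 121 + 77))**2 = (55 + 399/2)**2 = (509/2)**2 = 259081/4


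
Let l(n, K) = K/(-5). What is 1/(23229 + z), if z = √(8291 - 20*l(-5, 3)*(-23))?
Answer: 23229/539578426 - √8015/539578426 ≈ 4.2884e-5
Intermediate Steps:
l(n, K) = -K/5 (l(n, K) = K*(-⅕) = -K/5)
z = √8015 (z = √(8291 - (-4)*3*(-23)) = √(8291 - 20*(-⅗)*(-23)) = √(8291 + 12*(-23)) = √(8291 - 276) = √8015 ≈ 89.526)
1/(23229 + z) = 1/(23229 + √8015)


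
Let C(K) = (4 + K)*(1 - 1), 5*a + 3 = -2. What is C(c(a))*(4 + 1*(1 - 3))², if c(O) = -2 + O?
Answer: 0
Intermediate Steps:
a = -1 (a = -⅗ + (⅕)*(-2) = -⅗ - ⅖ = -1)
C(K) = 0 (C(K) = (4 + K)*0 = 0)
C(c(a))*(4 + 1*(1 - 3))² = 0*(4 + 1*(1 - 3))² = 0*(4 + 1*(-2))² = 0*(4 - 2)² = 0*2² = 0*4 = 0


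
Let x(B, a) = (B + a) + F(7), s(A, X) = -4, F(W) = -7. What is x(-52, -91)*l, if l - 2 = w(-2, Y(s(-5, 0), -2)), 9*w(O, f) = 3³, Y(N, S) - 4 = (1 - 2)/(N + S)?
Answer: -750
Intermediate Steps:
x(B, a) = -7 + B + a (x(B, a) = (B + a) - 7 = -7 + B + a)
Y(N, S) = 4 - 1/(N + S) (Y(N, S) = 4 + (1 - 2)/(N + S) = 4 - 1/(N + S))
w(O, f) = 3 (w(O, f) = (⅑)*3³ = (⅑)*27 = 3)
l = 5 (l = 2 + 3 = 5)
x(-52, -91)*l = (-7 - 52 - 91)*5 = -150*5 = -750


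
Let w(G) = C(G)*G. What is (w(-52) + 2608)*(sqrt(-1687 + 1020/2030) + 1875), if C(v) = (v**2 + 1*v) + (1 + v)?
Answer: -248707500 - 132644*I*sqrt(69498877)/203 ≈ -2.4871e+8 - 5.4473e+6*I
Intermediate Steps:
C(v) = 1 + v**2 + 2*v (C(v) = (v**2 + v) + (1 + v) = (v + v**2) + (1 + v) = 1 + v**2 + 2*v)
w(G) = G*(1 + G**2 + 2*G) (w(G) = (1 + G**2 + 2*G)*G = G*(1 + G**2 + 2*G))
(w(-52) + 2608)*(sqrt(-1687 + 1020/2030) + 1875) = (-52*(1 + (-52)**2 + 2*(-52)) + 2608)*(sqrt(-1687 + 1020/2030) + 1875) = (-52*(1 + 2704 - 104) + 2608)*(sqrt(-1687 + 1020*(1/2030)) + 1875) = (-52*2601 + 2608)*(sqrt(-1687 + 102/203) + 1875) = (-135252 + 2608)*(sqrt(-342359/203) + 1875) = -132644*(I*sqrt(69498877)/203 + 1875) = -132644*(1875 + I*sqrt(69498877)/203) = -248707500 - 132644*I*sqrt(69498877)/203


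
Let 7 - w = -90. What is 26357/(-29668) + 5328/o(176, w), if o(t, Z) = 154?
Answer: 77006063/2284436 ≈ 33.709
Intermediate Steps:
w = 97 (w = 7 - 1*(-90) = 7 + 90 = 97)
26357/(-29668) + 5328/o(176, w) = 26357/(-29668) + 5328/154 = 26357*(-1/29668) + 5328*(1/154) = -26357/29668 + 2664/77 = 77006063/2284436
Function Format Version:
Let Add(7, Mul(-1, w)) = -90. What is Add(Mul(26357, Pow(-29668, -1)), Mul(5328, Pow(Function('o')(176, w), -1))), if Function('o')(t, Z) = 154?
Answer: Rational(77006063, 2284436) ≈ 33.709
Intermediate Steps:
w = 97 (w = Add(7, Mul(-1, -90)) = Add(7, 90) = 97)
Add(Mul(26357, Pow(-29668, -1)), Mul(5328, Pow(Function('o')(176, w), -1))) = Add(Mul(26357, Pow(-29668, -1)), Mul(5328, Pow(154, -1))) = Add(Mul(26357, Rational(-1, 29668)), Mul(5328, Rational(1, 154))) = Add(Rational(-26357, 29668), Rational(2664, 77)) = Rational(77006063, 2284436)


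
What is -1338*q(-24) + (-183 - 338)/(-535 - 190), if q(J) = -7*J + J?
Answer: -139686679/725 ≈ -1.9267e+5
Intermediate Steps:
q(J) = -6*J
-1338*q(-24) + (-183 - 338)/(-535 - 190) = -(-8028)*(-24) + (-183 - 338)/(-535 - 190) = -1338*144 - 521/(-725) = -192672 - 521*(-1/725) = -192672 + 521/725 = -139686679/725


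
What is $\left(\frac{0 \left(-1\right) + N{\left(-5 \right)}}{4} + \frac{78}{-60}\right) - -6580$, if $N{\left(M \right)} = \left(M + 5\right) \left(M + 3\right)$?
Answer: $\frac{65787}{10} \approx 6578.7$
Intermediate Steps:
$N{\left(M \right)} = \left(3 + M\right) \left(5 + M\right)$ ($N{\left(M \right)} = \left(5 + M\right) \left(3 + M\right) = \left(3 + M\right) \left(5 + M\right)$)
$\left(\frac{0 \left(-1\right) + N{\left(-5 \right)}}{4} + \frac{78}{-60}\right) - -6580 = \left(\frac{0 \left(-1\right) + \left(15 + \left(-5\right)^{2} + 8 \left(-5\right)\right)}{4} + \frac{78}{-60}\right) - -6580 = \left(\left(0 + \left(15 + 25 - 40\right)\right) \frac{1}{4} + 78 \left(- \frac{1}{60}\right)\right) + 6580 = \left(\left(0 + 0\right) \frac{1}{4} - \frac{13}{10}\right) + 6580 = \left(0 \cdot \frac{1}{4} - \frac{13}{10}\right) + 6580 = \left(0 - \frac{13}{10}\right) + 6580 = - \frac{13}{10} + 6580 = \frac{65787}{10}$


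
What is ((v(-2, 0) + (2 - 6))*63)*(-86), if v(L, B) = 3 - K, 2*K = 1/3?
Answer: 6321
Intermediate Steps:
K = ⅙ (K = (½)/3 = (½)*(⅓) = ⅙ ≈ 0.16667)
v(L, B) = 17/6 (v(L, B) = 3 - 1*⅙ = 3 - ⅙ = 17/6)
((v(-2, 0) + (2 - 6))*63)*(-86) = ((17/6 + (2 - 6))*63)*(-86) = ((17/6 - 4)*63)*(-86) = -7/6*63*(-86) = -147/2*(-86) = 6321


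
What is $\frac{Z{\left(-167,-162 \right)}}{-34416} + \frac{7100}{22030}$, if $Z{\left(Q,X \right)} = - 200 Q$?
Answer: $- \frac{6143105}{9477306} \approx -0.64819$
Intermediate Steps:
$\frac{Z{\left(-167,-162 \right)}}{-34416} + \frac{7100}{22030} = \frac{\left(-200\right) \left(-167\right)}{-34416} + \frac{7100}{22030} = 33400 \left(- \frac{1}{34416}\right) + 7100 \cdot \frac{1}{22030} = - \frac{4175}{4302} + \frac{710}{2203} = - \frac{6143105}{9477306}$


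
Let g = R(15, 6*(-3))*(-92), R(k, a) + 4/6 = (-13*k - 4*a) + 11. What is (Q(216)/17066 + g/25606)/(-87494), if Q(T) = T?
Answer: -9772804/2048259519537 ≈ -4.7713e-6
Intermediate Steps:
R(k, a) = 31/3 - 13*k - 4*a (R(k, a) = -⅔ + ((-13*k - 4*a) + 11) = -⅔ + (11 - 13*k - 4*a) = 31/3 - 13*k - 4*a)
g = 31096/3 (g = (31/3 - 13*15 - 24*(-3))*(-92) = (31/3 - 195 - 4*(-18))*(-92) = (31/3 - 195 + 72)*(-92) = -338/3*(-92) = 31096/3 ≈ 10365.)
(Q(216)/17066 + g/25606)/(-87494) = (216/17066 + (31096/3)/25606)/(-87494) = (216*(1/17066) + (31096/3)*(1/25606))*(-1/87494) = (108/8533 + 15548/38409)*(-1/87494) = (19545608/46820571)*(-1/87494) = -9772804/2048259519537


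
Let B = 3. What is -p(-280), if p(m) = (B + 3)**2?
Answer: -36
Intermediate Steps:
p(m) = 36 (p(m) = (3 + 3)**2 = 6**2 = 36)
-p(-280) = -1*36 = -36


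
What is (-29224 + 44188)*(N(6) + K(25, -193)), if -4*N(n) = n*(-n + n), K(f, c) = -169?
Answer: -2528916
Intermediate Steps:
N(n) = 0 (N(n) = -n*(-n + n)/4 = -n*0/4 = -¼*0 = 0)
(-29224 + 44188)*(N(6) + K(25, -193)) = (-29224 + 44188)*(0 - 169) = 14964*(-169) = -2528916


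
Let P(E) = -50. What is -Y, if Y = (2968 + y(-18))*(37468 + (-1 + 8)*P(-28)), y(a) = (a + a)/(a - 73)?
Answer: -10026462632/91 ≈ -1.1018e+8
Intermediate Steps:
y(a) = 2*a/(-73 + a) (y(a) = (2*a)/(-73 + a) = 2*a/(-73 + a))
Y = 10026462632/91 (Y = (2968 + 2*(-18)/(-73 - 18))*(37468 + (-1 + 8)*(-50)) = (2968 + 2*(-18)/(-91))*(37468 + 7*(-50)) = (2968 + 2*(-18)*(-1/91))*(37468 - 350) = (2968 + 36/91)*37118 = (270124/91)*37118 = 10026462632/91 ≈ 1.1018e+8)
-Y = -1*10026462632/91 = -10026462632/91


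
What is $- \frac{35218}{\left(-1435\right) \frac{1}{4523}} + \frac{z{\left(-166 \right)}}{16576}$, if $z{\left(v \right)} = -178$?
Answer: $\frac{188600542331}{1699040} \approx 1.11 \cdot 10^{5}$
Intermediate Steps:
$- \frac{35218}{\left(-1435\right) \frac{1}{4523}} + \frac{z{\left(-166 \right)}}{16576} = - \frac{35218}{\left(-1435\right) \frac{1}{4523}} - \frac{178}{16576} = - \frac{35218}{\left(-1435\right) \frac{1}{4523}} - \frac{89}{8288} = - \frac{35218}{- \frac{1435}{4523}} - \frac{89}{8288} = \left(-35218\right) \left(- \frac{4523}{1435}\right) - \frac{89}{8288} = \frac{159291014}{1435} - \frac{89}{8288} = \frac{188600542331}{1699040}$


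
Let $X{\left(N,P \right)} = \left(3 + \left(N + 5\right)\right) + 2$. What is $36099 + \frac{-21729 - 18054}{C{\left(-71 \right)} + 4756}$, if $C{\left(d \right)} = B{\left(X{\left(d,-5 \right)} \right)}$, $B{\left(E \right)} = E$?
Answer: $\frac{56481674}{1565} \approx 36091.0$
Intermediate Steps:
$X{\left(N,P \right)} = 10 + N$ ($X{\left(N,P \right)} = \left(3 + \left(5 + N\right)\right) + 2 = \left(8 + N\right) + 2 = 10 + N$)
$C{\left(d \right)} = 10 + d$
$36099 + \frac{-21729 - 18054}{C{\left(-71 \right)} + 4756} = 36099 + \frac{-21729 - 18054}{\left(10 - 71\right) + 4756} = 36099 - \frac{39783}{-61 + 4756} = 36099 - \frac{39783}{4695} = 36099 - \frac{13261}{1565} = \frac{56481674}{1565}$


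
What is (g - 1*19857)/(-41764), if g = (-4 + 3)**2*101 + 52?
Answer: 4926/10441 ≈ 0.47179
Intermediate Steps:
g = 153 (g = (-1)**2*101 + 52 = 1*101 + 52 = 101 + 52 = 153)
(g - 1*19857)/(-41764) = (153 - 1*19857)/(-41764) = (153 - 19857)*(-1/41764) = -19704*(-1/41764) = 4926/10441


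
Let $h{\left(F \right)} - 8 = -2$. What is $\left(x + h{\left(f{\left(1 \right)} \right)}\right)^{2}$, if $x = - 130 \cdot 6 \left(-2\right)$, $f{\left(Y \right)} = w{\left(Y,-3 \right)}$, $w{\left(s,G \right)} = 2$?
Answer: $2452356$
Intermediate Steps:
$f{\left(Y \right)} = 2$
$h{\left(F \right)} = 6$ ($h{\left(F \right)} = 8 - 2 = 6$)
$x = 1560$ ($x = \left(-130\right) \left(-12\right) = 1560$)
$\left(x + h{\left(f{\left(1 \right)} \right)}\right)^{2} = \left(1560 + 6\right)^{2} = 1566^{2} = 2452356$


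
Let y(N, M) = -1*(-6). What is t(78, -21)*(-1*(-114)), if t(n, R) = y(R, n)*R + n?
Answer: -5472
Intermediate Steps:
y(N, M) = 6
t(n, R) = n + 6*R (t(n, R) = 6*R + n = n + 6*R)
t(78, -21)*(-1*(-114)) = (78 + 6*(-21))*(-1*(-114)) = (78 - 126)*114 = -48*114 = -5472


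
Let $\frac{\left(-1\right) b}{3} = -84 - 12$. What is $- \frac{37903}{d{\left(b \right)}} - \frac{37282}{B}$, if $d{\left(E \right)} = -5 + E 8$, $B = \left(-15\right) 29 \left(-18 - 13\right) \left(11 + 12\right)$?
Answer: $- \frac{11841516283}{713046345} \approx -16.607$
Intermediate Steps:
$b = 288$ ($b = - 3 \left(-84 - 12\right) = \left(-3\right) \left(-96\right) = 288$)
$B = 310155$ ($B = - 435 \left(\left(-31\right) 23\right) = \left(-435\right) \left(-713\right) = 310155$)
$d{\left(E \right)} = -5 + 8 E$
$- \frac{37903}{d{\left(b \right)}} - \frac{37282}{B} = - \frac{37903}{-5 + 8 \cdot 288} - \frac{37282}{310155} = - \frac{37903}{-5 + 2304} - \frac{37282}{310155} = - \frac{37903}{2299} - \frac{37282}{310155} = - \frac{11841516283}{713046345}$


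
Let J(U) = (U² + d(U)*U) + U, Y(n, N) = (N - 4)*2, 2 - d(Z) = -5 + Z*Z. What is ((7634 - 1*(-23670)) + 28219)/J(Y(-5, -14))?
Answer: 19841/15888 ≈ 1.2488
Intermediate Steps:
d(Z) = 7 - Z² (d(Z) = 2 - (-5 + Z*Z) = 2 - (-5 + Z²) = 2 + (5 - Z²) = 7 - Z²)
Y(n, N) = -8 + 2*N (Y(n, N) = (-4 + N)*2 = -8 + 2*N)
J(U) = U + U² + U*(7 - U²) (J(U) = (U² + (7 - U²)*U) + U = (U² + U*(7 - U²)) + U = U + U² + U*(7 - U²))
((7634 - 1*(-23670)) + 28219)/J(Y(-5, -14)) = ((7634 - 1*(-23670)) + 28219)/(((-8 + 2*(-14))*(8 + (-8 + 2*(-14)) - (-8 + 2*(-14))²))) = ((7634 + 23670) + 28219)/(((-8 - 28)*(8 + (-8 - 28) - (-8 - 28)²))) = (31304 + 28219)/((-36*(8 - 36 - 1*(-36)²))) = 59523/((-36*(8 - 36 - 1*1296))) = 59523/((-36*(8 - 36 - 1296))) = 59523/((-36*(-1324))) = 59523/47664 = 59523*(1/47664) = 19841/15888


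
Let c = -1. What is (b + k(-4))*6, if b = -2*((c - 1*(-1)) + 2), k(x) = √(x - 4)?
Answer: -24 + 12*I*√2 ≈ -24.0 + 16.971*I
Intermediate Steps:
k(x) = √(-4 + x)
b = -4 (b = -2*((-1 - 1*(-1)) + 2) = -2*((-1 + 1) + 2) = -2*(0 + 2) = -2*2 = -4)
(b + k(-4))*6 = (-4 + √(-4 - 4))*6 = (-4 + √(-8))*6 = (-4 + 2*I*√2)*6 = -24 + 12*I*√2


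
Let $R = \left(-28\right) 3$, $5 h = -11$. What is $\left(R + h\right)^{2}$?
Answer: $\frac{185761}{25} \approx 7430.4$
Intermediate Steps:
$h = - \frac{11}{5}$ ($h = \frac{1}{5} \left(-11\right) = - \frac{11}{5} \approx -2.2$)
$R = -84$
$\left(R + h\right)^{2} = \left(-84 - \frac{11}{5}\right)^{2} = \left(- \frac{431}{5}\right)^{2} = \frac{185761}{25}$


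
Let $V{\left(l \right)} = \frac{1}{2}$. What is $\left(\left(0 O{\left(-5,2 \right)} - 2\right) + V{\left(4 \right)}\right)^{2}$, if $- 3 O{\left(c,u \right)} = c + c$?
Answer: $\frac{9}{4} \approx 2.25$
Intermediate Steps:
$O{\left(c,u \right)} = - \frac{2 c}{3}$ ($O{\left(c,u \right)} = - \frac{c + c}{3} = - \frac{2 c}{3}$)
$V{\left(l \right)} = \frac{1}{2}$
$\left(\left(0 O{\left(-5,2 \right)} - 2\right) + V{\left(4 \right)}\right)^{2} = \left(\left(0 \left(\left(- \frac{2}{3}\right) \left(-5\right)\right) - 2\right) + \frac{1}{2}\right)^{2} = \left(\left(0 \cdot \frac{10}{3} - 2\right) + \frac{1}{2}\right)^{2} = \left(\left(0 - 2\right) + \frac{1}{2}\right)^{2} = \left(-2 + \frac{1}{2}\right)^{2} = \left(- \frac{3}{2}\right)^{2} = \frac{9}{4}$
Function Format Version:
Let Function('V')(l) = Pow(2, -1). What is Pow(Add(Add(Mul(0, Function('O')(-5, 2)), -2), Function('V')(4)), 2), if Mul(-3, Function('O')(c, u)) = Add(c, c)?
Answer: Rational(9, 4) ≈ 2.2500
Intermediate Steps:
Function('O')(c, u) = Mul(Rational(-2, 3), c) (Function('O')(c, u) = Mul(Rational(-1, 3), Add(c, c)) = Mul(Rational(-1, 3), Mul(2, c)) = Mul(Rational(-2, 3), c))
Function('V')(l) = Rational(1, 2)
Pow(Add(Add(Mul(0, Function('O')(-5, 2)), -2), Function('V')(4)), 2) = Pow(Add(Add(Mul(0, Mul(Rational(-2, 3), -5)), -2), Rational(1, 2)), 2) = Pow(Add(Add(Mul(0, Rational(10, 3)), -2), Rational(1, 2)), 2) = Pow(Add(Add(0, -2), Rational(1, 2)), 2) = Pow(Add(-2, Rational(1, 2)), 2) = Pow(Rational(-3, 2), 2) = Rational(9, 4)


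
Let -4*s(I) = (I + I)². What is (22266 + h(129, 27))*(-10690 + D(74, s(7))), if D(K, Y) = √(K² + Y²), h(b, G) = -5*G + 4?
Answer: -236623150 + 22135*√7877 ≈ -2.3466e+8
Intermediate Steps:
s(I) = -I² (s(I) = -(I + I)²/4 = -4*I²/4 = -I²)
h(b, G) = 4 - 5*G
(22266 + h(129, 27))*(-10690 + D(74, s(7))) = (22266 + (4 - 5*27))*(-10690 + √(74² + (-1*7²)²)) = (22266 + (4 - 135))*(-10690 + √(5476 + (-1*49)²)) = (22266 - 131)*(-10690 + √(5476 + (-49)²)) = 22135*(-10690 + √(5476 + 2401)) = 22135*(-10690 + √7877) = -236623150 + 22135*√7877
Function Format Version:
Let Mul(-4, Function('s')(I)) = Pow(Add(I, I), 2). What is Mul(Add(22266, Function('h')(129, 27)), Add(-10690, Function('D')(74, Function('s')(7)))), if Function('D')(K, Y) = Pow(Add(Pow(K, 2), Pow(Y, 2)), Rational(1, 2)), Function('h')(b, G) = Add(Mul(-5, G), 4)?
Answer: Add(-236623150, Mul(22135, Pow(7877, Rational(1, 2)))) ≈ -2.3466e+8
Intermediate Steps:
Function('s')(I) = Mul(-1, Pow(I, 2)) (Function('s')(I) = Mul(Rational(-1, 4), Pow(Add(I, I), 2)) = Mul(Rational(-1, 4), Pow(Mul(2, I), 2)) = Mul(Rational(-1, 4), Mul(4, Pow(I, 2))) = Mul(-1, Pow(I, 2)))
Function('h')(b, G) = Add(4, Mul(-5, G))
Mul(Add(22266, Function('h')(129, 27)), Add(-10690, Function('D')(74, Function('s')(7)))) = Mul(Add(22266, Add(4, Mul(-5, 27))), Add(-10690, Pow(Add(Pow(74, 2), Pow(Mul(-1, Pow(7, 2)), 2)), Rational(1, 2)))) = Mul(Add(22266, Add(4, -135)), Add(-10690, Pow(Add(5476, Pow(Mul(-1, 49), 2)), Rational(1, 2)))) = Mul(Add(22266, -131), Add(-10690, Pow(Add(5476, Pow(-49, 2)), Rational(1, 2)))) = Mul(22135, Add(-10690, Pow(Add(5476, 2401), Rational(1, 2)))) = Mul(22135, Add(-10690, Pow(7877, Rational(1, 2)))) = Add(-236623150, Mul(22135, Pow(7877, Rational(1, 2))))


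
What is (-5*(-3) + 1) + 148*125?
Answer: 18516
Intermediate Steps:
(-5*(-3) + 1) + 148*125 = (15 + 1) + 18500 = 16 + 18500 = 18516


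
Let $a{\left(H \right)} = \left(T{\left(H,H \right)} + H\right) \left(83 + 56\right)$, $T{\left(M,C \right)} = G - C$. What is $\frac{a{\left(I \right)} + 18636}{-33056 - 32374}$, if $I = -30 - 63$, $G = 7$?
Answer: $- \frac{19609}{65430} \approx -0.29969$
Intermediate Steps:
$T{\left(M,C \right)} = 7 - C$
$I = -93$
$a{\left(H \right)} = 973$ ($a{\left(H \right)} = \left(\left(7 - H\right) + H\right) \left(83 + 56\right) = 7 \cdot 139 = 973$)
$\frac{a{\left(I \right)} + 18636}{-33056 - 32374} = \frac{973 + 18636}{-33056 - 32374} = \frac{19609}{-65430} = 19609 \left(- \frac{1}{65430}\right) = - \frac{19609}{65430}$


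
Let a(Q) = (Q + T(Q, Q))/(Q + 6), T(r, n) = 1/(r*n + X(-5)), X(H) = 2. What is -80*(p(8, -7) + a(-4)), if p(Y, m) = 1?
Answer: 700/9 ≈ 77.778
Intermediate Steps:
T(r, n) = 1/(2 + n*r) (T(r, n) = 1/(r*n + 2) = 1/(n*r + 2) = 1/(2 + n*r))
a(Q) = (Q + 1/(2 + Q²))/(6 + Q) (a(Q) = (Q + 1/(2 + Q*Q))/(Q + 6) = (Q + 1/(2 + Q²))/(6 + Q))
-80*(p(8, -7) + a(-4)) = -80*(1 + (1 - 4*(2 + (-4)²))/((2 + (-4)²)*(6 - 4))) = -80*(1 + (1 - 4*(2 + 16))/((2 + 16)*2)) = -80*(1 + (½)*(1 - 4*18)/18) = -80*(1 + (1/18)*(½)*(1 - 72)) = -80*(1 + (1/18)*(½)*(-71)) = -80*(1 - 71/36) = -80*(-35/36) = 700/9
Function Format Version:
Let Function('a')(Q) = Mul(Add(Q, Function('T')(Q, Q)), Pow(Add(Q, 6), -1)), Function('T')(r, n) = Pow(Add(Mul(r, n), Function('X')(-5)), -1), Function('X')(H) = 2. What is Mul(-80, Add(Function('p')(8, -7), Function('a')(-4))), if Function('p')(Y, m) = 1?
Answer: Rational(700, 9) ≈ 77.778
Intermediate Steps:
Function('T')(r, n) = Pow(Add(2, Mul(n, r)), -1) (Function('T')(r, n) = Pow(Add(Mul(r, n), 2), -1) = Pow(Add(Mul(n, r), 2), -1) = Pow(Add(2, Mul(n, r)), -1))
Function('a')(Q) = Mul(Pow(Add(6, Q), -1), Add(Q, Pow(Add(2, Pow(Q, 2)), -1))) (Function('a')(Q) = Mul(Add(Q, Pow(Add(2, Mul(Q, Q)), -1)), Pow(Add(Q, 6), -1)) = Mul(Add(Q, Pow(Add(2, Pow(Q, 2)), -1)), Pow(Add(6, Q), -1)) = Mul(Pow(Add(6, Q), -1), Add(Q, Pow(Add(2, Pow(Q, 2)), -1))))
Mul(-80, Add(Function('p')(8, -7), Function('a')(-4))) = Mul(-80, Add(1, Mul(Pow(Add(2, Pow(-4, 2)), -1), Pow(Add(6, -4), -1), Add(1, Mul(-4, Add(2, Pow(-4, 2))))))) = Mul(-80, Add(1, Mul(Pow(Add(2, 16), -1), Pow(2, -1), Add(1, Mul(-4, Add(2, 16)))))) = Mul(-80, Add(1, Mul(Pow(18, -1), Rational(1, 2), Add(1, Mul(-4, 18))))) = Mul(-80, Add(1, Mul(Rational(1, 18), Rational(1, 2), Add(1, -72)))) = Mul(-80, Add(1, Mul(Rational(1, 18), Rational(1, 2), -71))) = Mul(-80, Add(1, Rational(-71, 36))) = Mul(-80, Rational(-35, 36)) = Rational(700, 9)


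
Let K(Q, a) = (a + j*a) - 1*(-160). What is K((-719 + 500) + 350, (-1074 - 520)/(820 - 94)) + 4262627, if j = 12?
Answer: 1547381320/363 ≈ 4.2628e+6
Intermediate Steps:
K(Q, a) = 160 + 13*a (K(Q, a) = (a + 12*a) - 1*(-160) = 13*a + 160 = 160 + 13*a)
K((-719 + 500) + 350, (-1074 - 520)/(820 - 94)) + 4262627 = (160 + 13*((-1074 - 520)/(820 - 94))) + 4262627 = (160 + 13*(-1594/726)) + 4262627 = (160 + 13*(-1594*1/726)) + 4262627 = (160 + 13*(-797/363)) + 4262627 = (160 - 10361/363) + 4262627 = 47719/363 + 4262627 = 1547381320/363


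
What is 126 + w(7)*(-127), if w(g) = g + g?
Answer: -1652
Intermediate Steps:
w(g) = 2*g
126 + w(7)*(-127) = 126 + (2*7)*(-127) = 126 + 14*(-127) = 126 - 1778 = -1652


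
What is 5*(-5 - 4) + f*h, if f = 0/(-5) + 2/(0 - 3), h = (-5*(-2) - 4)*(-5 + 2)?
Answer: -33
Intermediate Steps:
h = -18 (h = (10 - 4)*(-3) = 6*(-3) = -18)
f = -⅔ (f = 0*(-⅕) + 2/(-3) = 0 + 2*(-⅓) = 0 - ⅔ = -⅔ ≈ -0.66667)
5*(-5 - 4) + f*h = 5*(-5 - 4) - ⅔*(-18) = 5*(-9) + 12 = -45 + 12 = -33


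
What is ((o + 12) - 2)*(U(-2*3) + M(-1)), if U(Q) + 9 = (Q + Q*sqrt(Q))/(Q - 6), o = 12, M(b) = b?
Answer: -209 + 11*I*sqrt(6) ≈ -209.0 + 26.944*I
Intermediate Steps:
U(Q) = -9 + (Q + Q**(3/2))/(-6 + Q) (U(Q) = -9 + (Q + Q*sqrt(Q))/(Q - 6) = -9 + (Q + Q**(3/2))/(-6 + Q))
((o + 12) - 2)*(U(-2*3) + M(-1)) = ((12 + 12) - 2)*((54 + (-2*3)**(3/2) - (-16)*3)/(-6 - 2*3) - 1) = (24 - 2)*((54 + (-6)**(3/2) - 8*(-6))/(-6 - 6) - 1) = 22*((54 - 6*I*sqrt(6) + 48)/(-12) - 1) = 22*(-(102 - 6*I*sqrt(6))/12 - 1) = 22*((-17/2 + I*sqrt(6)/2) - 1) = 22*(-19/2 + I*sqrt(6)/2) = -209 + 11*I*sqrt(6)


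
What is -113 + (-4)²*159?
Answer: 2431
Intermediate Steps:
-113 + (-4)²*159 = -113 + 16*159 = -113 + 2544 = 2431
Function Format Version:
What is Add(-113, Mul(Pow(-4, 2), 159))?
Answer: 2431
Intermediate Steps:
Add(-113, Mul(Pow(-4, 2), 159)) = Add(-113, Mul(16, 159)) = Add(-113, 2544) = 2431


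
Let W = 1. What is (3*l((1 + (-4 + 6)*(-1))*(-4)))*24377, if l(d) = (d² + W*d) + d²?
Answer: 2632716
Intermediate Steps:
l(d) = d + 2*d² (l(d) = (d² + 1*d) + d² = (d² + d) + d² = (d + d²) + d² = d + 2*d²)
(3*l((1 + (-4 + 6)*(-1))*(-4)))*24377 = (3*(((1 + (-4 + 6)*(-1))*(-4))*(1 + 2*((1 + (-4 + 6)*(-1))*(-4)))))*24377 = (3*(((1 + 2*(-1))*(-4))*(1 + 2*((1 + 2*(-1))*(-4)))))*24377 = (3*(((1 - 2)*(-4))*(1 + 2*((1 - 2)*(-4)))))*24377 = (3*((-1*(-4))*(1 + 2*(-1*(-4)))))*24377 = (3*(4*(1 + 2*4)))*24377 = (3*(4*(1 + 8)))*24377 = (3*(4*9))*24377 = (3*36)*24377 = 108*24377 = 2632716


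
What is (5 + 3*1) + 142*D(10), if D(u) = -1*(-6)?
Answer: 860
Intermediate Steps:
D(u) = 6
(5 + 3*1) + 142*D(10) = (5 + 3*1) + 142*6 = (5 + 3) + 852 = 8 + 852 = 860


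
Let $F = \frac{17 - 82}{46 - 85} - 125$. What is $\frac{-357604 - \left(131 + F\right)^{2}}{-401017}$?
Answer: $\frac{3218965}{3609153} \approx 0.89189$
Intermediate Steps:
$F = - \frac{370}{3}$ ($F = - \frac{65}{-39} - 125 = \left(-65\right) \left(- \frac{1}{39}\right) - 125 = \frac{5}{3} - 125 = - \frac{370}{3} \approx -123.33$)
$\frac{-357604 - \left(131 + F\right)^{2}}{-401017} = \frac{-357604 - \left(131 - \frac{370}{3}\right)^{2}}{-401017} = \left(-357604 - \left(\frac{23}{3}\right)^{2}\right) \left(- \frac{1}{401017}\right) = \left(-357604 - \frac{529}{9}\right) \left(- \frac{1}{401017}\right) = \left(- \frac{3218965}{9}\right) \left(- \frac{1}{401017}\right) = \frac{3218965}{3609153}$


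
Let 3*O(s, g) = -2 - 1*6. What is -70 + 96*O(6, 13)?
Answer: -326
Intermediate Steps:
O(s, g) = -8/3 (O(s, g) = (-2 - 1*6)/3 = (-2 - 6)/3 = (⅓)*(-8) = -8/3)
-70 + 96*O(6, 13) = -70 + 96*(-8/3) = -70 - 256 = -326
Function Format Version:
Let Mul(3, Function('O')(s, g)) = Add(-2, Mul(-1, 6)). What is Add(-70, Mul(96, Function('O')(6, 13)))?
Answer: -326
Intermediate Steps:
Function('O')(s, g) = Rational(-8, 3) (Function('O')(s, g) = Mul(Rational(1, 3), Add(-2, Mul(-1, 6))) = Mul(Rational(1, 3), Add(-2, -6)) = Mul(Rational(1, 3), -8) = Rational(-8, 3))
Add(-70, Mul(96, Function('O')(6, 13))) = Add(-70, Mul(96, Rational(-8, 3))) = Add(-70, -256) = -326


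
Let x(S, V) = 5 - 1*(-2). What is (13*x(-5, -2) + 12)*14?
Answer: 1442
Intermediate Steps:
x(S, V) = 7 (x(S, V) = 5 + 2 = 7)
(13*x(-5, -2) + 12)*14 = (13*7 + 12)*14 = (91 + 12)*14 = 103*14 = 1442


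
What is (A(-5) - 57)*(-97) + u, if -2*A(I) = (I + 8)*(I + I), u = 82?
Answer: 4156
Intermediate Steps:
A(I) = -I*(8 + I) (A(I) = -(I + 8)*(I + I)/2 = -(8 + I)*2*I/2 = -I*(8 + I))
(A(-5) - 57)*(-97) + u = (-1*(-5)*(8 - 5) - 57)*(-97) + 82 = (-1*(-5)*3 - 57)*(-97) + 82 = (15 - 57)*(-97) + 82 = -42*(-97) + 82 = 4074 + 82 = 4156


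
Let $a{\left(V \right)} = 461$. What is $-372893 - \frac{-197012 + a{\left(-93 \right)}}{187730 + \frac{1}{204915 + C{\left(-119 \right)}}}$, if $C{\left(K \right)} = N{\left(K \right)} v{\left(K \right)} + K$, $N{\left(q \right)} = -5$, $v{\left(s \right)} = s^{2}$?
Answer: $- \frac{9379772822741842}{25154130431} \approx -3.7289 \cdot 10^{5}$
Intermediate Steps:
$C{\left(K \right)} = K - 5 K^{2}$ ($C{\left(K \right)} = - 5 K^{2} + K = K - 5 K^{2}$)
$-372893 - \frac{-197012 + a{\left(-93 \right)}}{187730 + \frac{1}{204915 + C{\left(-119 \right)}}} = -372893 - \frac{-197012 + 461}{187730 + \frac{1}{204915 - 119 \left(1 - -595\right)}} = -372893 - - \frac{196551}{187730 + \frac{1}{204915 - 119 \left(1 + 595\right)}} = -372893 - - \frac{196551}{187730 + \frac{1}{204915 - 70924}} = -372893 - - \frac{196551}{187730 + \frac{1}{133991}} = -372893 - - \frac{196551}{\frac{25154130431}{133991}} = -372893 - \left(-196551\right) \frac{133991}{25154130431} = -372893 - - \frac{26336065041}{25154130431} = -372893 + \frac{26336065041}{25154130431} = - \frac{9379772822741842}{25154130431}$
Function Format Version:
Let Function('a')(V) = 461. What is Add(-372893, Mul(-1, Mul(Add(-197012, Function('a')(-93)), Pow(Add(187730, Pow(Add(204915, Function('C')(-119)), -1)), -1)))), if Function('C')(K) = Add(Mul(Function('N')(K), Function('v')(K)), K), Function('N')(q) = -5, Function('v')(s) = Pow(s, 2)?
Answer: Rational(-9379772822741842, 25154130431) ≈ -3.7289e+5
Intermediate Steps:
Function('C')(K) = Add(K, Mul(-5, Pow(K, 2))) (Function('C')(K) = Add(Mul(-5, Pow(K, 2)), K) = Add(K, Mul(-5, Pow(K, 2))))
Add(-372893, Mul(-1, Mul(Add(-197012, Function('a')(-93)), Pow(Add(187730, Pow(Add(204915, Function('C')(-119)), -1)), -1)))) = Add(-372893, Mul(-1, Mul(Add(-197012, 461), Pow(Add(187730, Pow(Add(204915, Mul(-119, Add(1, Mul(-5, -119)))), -1)), -1)))) = Add(-372893, Mul(-1, Mul(-196551, Pow(Add(187730, Pow(Add(204915, Mul(-119, Add(1, 595))), -1)), -1)))) = Add(-372893, Mul(-1, Mul(-196551, Pow(Add(187730, Pow(Add(204915, Mul(-119, 596)), -1)), -1)))) = Add(-372893, Mul(-1, Mul(-196551, Pow(Add(187730, Pow(Add(204915, -70924), -1)), -1)))) = Add(-372893, Mul(-1, Mul(-196551, Pow(Add(187730, Pow(133991, -1)), -1)))) = Add(-372893, Mul(-1, Mul(-196551, Pow(Add(187730, Rational(1, 133991)), -1)))) = Add(-372893, Mul(-1, Mul(-196551, Pow(Rational(25154130431, 133991), -1)))) = Add(-372893, Mul(-1, Mul(-196551, Rational(133991, 25154130431)))) = Add(-372893, Mul(-1, Rational(-26336065041, 25154130431))) = Add(-372893, Rational(26336065041, 25154130431)) = Rational(-9379772822741842, 25154130431)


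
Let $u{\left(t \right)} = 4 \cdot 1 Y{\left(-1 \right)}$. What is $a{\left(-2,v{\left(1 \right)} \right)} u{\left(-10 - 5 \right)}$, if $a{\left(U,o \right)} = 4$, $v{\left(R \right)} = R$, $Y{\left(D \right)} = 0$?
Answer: $0$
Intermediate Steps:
$u{\left(t \right)} = 0$ ($u{\left(t \right)} = 4 \cdot 1 \cdot 0 = 4 \cdot 0 = 0$)
$a{\left(-2,v{\left(1 \right)} \right)} u{\left(-10 - 5 \right)} = 4 \cdot 0 = 0$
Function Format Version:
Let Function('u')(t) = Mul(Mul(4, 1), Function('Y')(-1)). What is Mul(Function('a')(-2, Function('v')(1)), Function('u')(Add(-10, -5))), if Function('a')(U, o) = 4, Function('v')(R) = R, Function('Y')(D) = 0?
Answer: 0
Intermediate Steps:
Function('u')(t) = 0 (Function('u')(t) = Mul(Mul(4, 1), 0) = Mul(4, 0) = 0)
Mul(Function('a')(-2, Function('v')(1)), Function('u')(Add(-10, -5))) = Mul(4, 0) = 0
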